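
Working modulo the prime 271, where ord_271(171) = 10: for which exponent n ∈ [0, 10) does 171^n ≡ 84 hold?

9

Successive powers of 171 modulo 271:
  171^0=1  171^1=171  171^2=244  171^3=261  171^4=187  171^5=270
  171^6=100  171^7=27  171^8=10  171^9=84
So 171^9 ≡ 84 (mod 271), giving n = 9.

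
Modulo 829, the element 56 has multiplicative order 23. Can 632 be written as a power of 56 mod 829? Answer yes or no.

no

632 ∈ ⟨56⟩ iff 632^23 ≡ 1 (mod 829), since |⟨56⟩| = 23.
632^23 mod 829 = 804.
Since 804 ≠ 1, 632 does not lie in the subgroup.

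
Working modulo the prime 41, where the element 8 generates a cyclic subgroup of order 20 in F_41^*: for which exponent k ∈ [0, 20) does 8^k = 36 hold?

19

Successive powers of 8 modulo 41:
  8^0=1  8^1=8  8^2=23  8^3=20  8^4=37  8^5=9
  8^6=31  8^7=2  8^8=16  8^9=5  8^10=40  8^11=33
  8^12=18  8^13=21  8^14=4  8^15=32  8^16=10  8^17=39
  8^18=25  8^19=36
So 8^19 ≡ 36 (mod 41), giving k = 19.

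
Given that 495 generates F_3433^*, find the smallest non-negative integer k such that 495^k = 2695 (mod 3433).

3383

Baby-step giant-step with m = ceil(sqrt(3432)) = 59.
Baby table (495^j mod 3433 for j=0..58):
  0:1  1:495  2:1282  3:2918  4:2550  5:2339  6:884  7:1589
  8:398  9:1329  10:2152  11:1010  12:2165  13:579  14:1666  15:750
  16:486  17:260  18:1679  19:319  20:3420  21:431  22:499  23:3262
  24:1180  25:490  26:2240  27:3374  28:1692  29:3321  30:2921  31:602
  32:2752  33:2772  34:2373  35:549  36:548  37:53  38:2204  39:2719
  40:169  41:1263  42:379  43:2223  44:1825  45:496  46:1777  47:767
  48:2035  49:1456  50:3223  51:2473  52:1987  53:1727  54:48  55:3162
  56:3175  57:2744  58:2245
Giant step factor: 495^(-59) ≡ 692 (mod 3433).
Scan 2695·692^i mod 3433 for i = 0, 1, …:
  i=0: 2695   i=1: 821   i=2: 1687   i=3: 184
  i=4: 307   i=5: 3031   i=6: 3322   i=7: 2147
  i=8: 2668   i=9: 2735     …   i=56: 2922
  i=57: 3420
Match at i=57, j=20: k = 57·59 + 20 = 3383.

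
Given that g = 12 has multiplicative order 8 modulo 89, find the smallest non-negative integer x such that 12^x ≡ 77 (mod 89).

5

Successive powers of 12 modulo 89:
  12^0=1  12^1=12  12^2=55  12^3=37  12^4=88  12^5=77
So 12^5 ≡ 77 (mod 89), giving x = 5.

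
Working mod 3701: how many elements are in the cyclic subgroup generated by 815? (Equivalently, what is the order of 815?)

The order of 815 must divide p − 1 = 3700 = 2^2 · 5^2 · 37.
Divisors: 1, 2, 4, 5, 10, 20, 25, 37, 50, 74, 100, 148, 185, 370, 740, 925, 1850, 3700.
Check each in increasing order: 815^1 ≡ 815;  815^2 ≡ 1746;  815^4 ≡ 2593;  815^5 ≡ 24;  815^10 ≡ 576;  815^20 ≡ 2387;  815^25 ≡ 1773;  815^37 ≡ 1620;  815^50 ≡ 1380;  815^74 ≡ 391;  815^100 ≡ 2086;  815^148 ≡ 1140;  815^185 ≡ 1.
Smallest exponent giving 1 is 185.

185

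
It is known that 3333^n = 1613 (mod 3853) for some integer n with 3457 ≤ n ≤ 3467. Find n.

3464

Compute 3333^3457 mod 3853 = 204, then multiply by 3333 repeatedly:
  3333^3457=204  3333^3458=1804  3333^3459=2052  3333^3460=241  3333^3461=1829
  3333^3462=611  3333^3463=2079  3333^3464=1613
Found 1613 at exponent 3464.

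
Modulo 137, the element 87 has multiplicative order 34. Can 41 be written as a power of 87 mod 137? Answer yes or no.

no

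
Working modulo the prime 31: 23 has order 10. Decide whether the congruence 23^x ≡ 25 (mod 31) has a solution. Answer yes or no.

⟨23⟩ has order 10; its elements mod 31 are {1, 2, 4, 8, 15, 16, 23, 27, 29, 30}.
25 is not in this set.

no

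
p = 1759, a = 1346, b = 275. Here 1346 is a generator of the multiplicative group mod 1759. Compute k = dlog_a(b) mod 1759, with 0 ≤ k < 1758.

Baby-step giant-step with m = ceil(sqrt(1758)) = 42.
Baby table (1346^j mod 1759 for j=0..41):
  0:1  1:1346  2:1705  3:1194  4:1157  5:607  6:846  7:643
  8:50  9:458  10:818  11:1653  12:1562  13:447  14:84  15:488
  16:741  17:33  18:443  19:1736  20:704  21:1242  22:682  23:1533
  24:111  25:1650  26:1042  27:609  28:20  29:535  30:679  31:1013
  32:273  33:1586  34:1089  35:547  36:1000  37:365  38:529  39:1398
  40:1337  41:145
Giant step factor: 1346^(-42) ≡ 1425 (mod 1759).
Scan 275·1425^i mod 1759 for i = 0, 1, …:
  i=0: 275   i=1: 1377   i=2: 940   i=3: 901
  i=4: 1614   i=5: 937   i=6: 144   i=7: 1156
  i=8: 876   i=9: 1169     …   i=24: 425
  i=25: 529
Match at i=25, j=38: k = 25·42 + 38 = 1088.

1088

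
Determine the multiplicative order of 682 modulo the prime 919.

The order of 682 must divide p − 1 = 918 = 2 · 3^3 · 17.
Divisors: 1, 2, 3, 6, 9, 17, 18, 27, 34, 51, 54, 102, 153, 306, 459, 918.
Check each in increasing order: 682^1 ≡ 682;  682^2 ≡ 110;  682^3 ≡ 581;  682^6 ≡ 288;  682^9 ≡ 70;  682^17 ≡ 53;  682^18 ≡ 305;  682^27 ≡ 213;  682^34 ≡ 52;  682^51 ≡ 918;  682^54 ≡ 338;  682^102 ≡ 1.
Smallest exponent giving 1 is 102.

102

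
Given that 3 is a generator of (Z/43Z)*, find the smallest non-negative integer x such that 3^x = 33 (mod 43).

31

Baby-step giant-step with m = ceil(sqrt(42)) = 7.
Baby table (3^j mod 43 for j=0..6):
  0:1  1:3  2:9  3:27  4:38  5:28  6:41
Giant step factor: 3^(-7) ≡ 7 (mod 43).
Scan 33·7^i mod 43 for i = 0, 1, …:
  i=0: 33   i=1: 16   i=2: 26   i=3: 10
  i=4: 27
Match at i=4, j=3: x = 4·7 + 3 = 31.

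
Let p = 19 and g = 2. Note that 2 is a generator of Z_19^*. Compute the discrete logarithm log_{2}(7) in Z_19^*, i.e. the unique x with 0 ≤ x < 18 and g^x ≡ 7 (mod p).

Successive powers of 2 modulo 19:
  2^0=1  2^1=2  2^2=4  2^3=8  2^4=16  2^5=13
  2^6=7
So 2^6 ≡ 7 (mod 19), giving x = 6.

6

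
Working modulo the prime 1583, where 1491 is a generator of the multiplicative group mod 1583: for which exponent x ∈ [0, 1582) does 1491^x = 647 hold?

281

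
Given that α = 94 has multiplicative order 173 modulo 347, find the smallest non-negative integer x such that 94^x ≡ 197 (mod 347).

Baby-step giant-step with m = ceil(sqrt(173)) = 14.
Baby table (94^j mod 347 for j=0..13):
  0:1  1:94  2:161  3:213  4:243  5:287  6:259  7:56
  8:59  9:341  10:130  11:75  12:110  13:277
Giant step factor: 94^(-14) ≡ 267 (mod 347).
Scan 197·267^i mod 347 for i = 0, 1, …:
  i=0: 197   i=1: 202   i=2: 149   i=3: 225
  i=4: 44   i=5: 297   i=6: 183   i=7: 281
  i=8: 75
Match at i=8, j=11: x = 8·14 + 11 = 123.

123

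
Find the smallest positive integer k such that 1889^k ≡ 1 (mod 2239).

2238

The order of 1889 must divide p − 1 = 2238 = 2 · 3 · 373.
Divisors: 1, 2, 3, 6, 373, 746, 1119, 2238.
Check each in increasing order: 1889^1 ≡ 1889;  1889^2 ≡ 1594;  1889^3 ≡ 1850;  1889^6 ≡ 1308;  1889^373 ≡ 1944;  1889^746 ≡ 1943;  1889^1119 ≡ 2238;  1889^2238 ≡ 1.
Smallest exponent giving 1 is 2238.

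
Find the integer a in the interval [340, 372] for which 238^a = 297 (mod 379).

358

Compute 238^340 mod 379 = 101, then multiply by 238 repeatedly:
  238^340=101  238^341=161  238^342=39  238^343=186  238^344=304
  238^345=342  238^346=290  238^347=42  238^348=142  238^349=65
  238^350=310  238^351=254  238^352=191  238^353=357  238^354=70
  238^355=363  238^356=361  238^357=264  238^358=297
Found 297 at exponent 358.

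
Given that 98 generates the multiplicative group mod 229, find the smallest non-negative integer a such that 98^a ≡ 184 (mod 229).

Baby-step giant-step with m = ceil(sqrt(228)) = 16.
Baby table (98^j mod 229 for j=0..15):
  0:1  1:98  2:215  3:2  4:196  5:201  6:4  7:163
  8:173  9:8  10:97  11:117  12:16  13:194  14:5  15:32
Giant step factor: 98^(-16) ≡ 193 (mod 229).
Scan 184·193^i mod 229 for i = 0, 1, …:
  i=0: 184   i=1: 17   i=2: 75   i=3: 48
  i=4: 104   i=5: 149   i=6: 132   i=7: 57
  i=8: 9   i=9: 134   i=10: 214   i=11: 82
  i=12: 25   i=13: 16
Match at i=13, j=12: a = 13·16 + 12 = 220.

220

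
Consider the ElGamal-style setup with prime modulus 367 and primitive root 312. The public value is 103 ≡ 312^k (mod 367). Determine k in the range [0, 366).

Baby-step giant-step with m = ceil(sqrt(366)) = 20.
Baby table (312^j mod 367 for j=0..19):
  0:1  1:312  2:89  3:243  4:214  5:341  6:329  7:255
  8:288  9:308  10:309  11:254  12:343  13:219  14:66  15:40
  16:2  17:257  18:178  19:119
Giant step factor: 312^(-20) ≡ 361 (mod 367).
Scan 103·361^i mod 367 for i = 0, 1, …:
  i=0: 103   i=1: 116   i=2: 38   i=3: 139
  i=4: 267   i=5: 233   i=6: 70   i=7: 314
  i=8: 318   i=9: 294   i=10: 71   i=11: 308
Match at i=11, j=9: k = 11·20 + 9 = 229.

229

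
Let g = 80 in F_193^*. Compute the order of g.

192

The order of 80 must divide p − 1 = 192 = 2^6 · 3.
Divisors: 1, 2, 3, 4, 6, 8, 12, 16, 24, 32, 48, 64, 96, 192.
Check each in increasing order: 80^1 ≡ 80;  80^2 ≡ 31;  80^3 ≡ 164;  80^4 ≡ 189;  80^6 ≡ 69;  80^8 ≡ 16;  80^12 ≡ 129;  80^16 ≡ 63;  80^24 ≡ 43;  80^32 ≡ 109;  80^48 ≡ 112;  80^64 ≡ 108;  80^96 ≡ 192;  80^192 ≡ 1.
Smallest exponent giving 1 is 192.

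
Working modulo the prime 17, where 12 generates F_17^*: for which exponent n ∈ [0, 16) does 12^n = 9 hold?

Successive powers of 12 modulo 17:
  12^0=1  12^1=12  12^2=8  12^3=11  12^4=13  12^5=3
  12^6=2  12^7=7  12^8=16  12^9=5  12^10=9
So 12^10 ≡ 9 (mod 17), giving n = 10.

10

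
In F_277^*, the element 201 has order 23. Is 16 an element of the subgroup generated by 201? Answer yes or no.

yes

⟨201⟩ has order 23; its elements mod 277 are {1, 16, 19, 27, 30, 52, 69, 84, 131, 155, 157, 164, 169, 175, 201, 203, 211, 213, 218, 236, 256, 264, 273}.
16 is in this set.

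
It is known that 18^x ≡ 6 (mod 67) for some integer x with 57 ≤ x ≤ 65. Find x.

64

Compute 18^57 mod 67 = 5, then multiply by 18 repeatedly:
  18^57=5  18^58=23  18^59=12  18^60=15  18^61=2
  18^62=36  18^63=45  18^64=6
Found 6 at exponent 64.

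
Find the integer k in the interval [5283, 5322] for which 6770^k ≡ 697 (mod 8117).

Compute 6770^5283 mod 8117 = 3453, then multiply by 6770 repeatedly:
  6770^5283=3453  6770^5284=7967  6770^5285=7242  6770^5286=1660  6770^5287=4272
  6770^5288=569  6770^5289=4672  6770^5290=5608  6770^5291=2951  6770^5292=2333
  6770^5293=6845  6770^5294=697
Found 697 at exponent 5294.

5294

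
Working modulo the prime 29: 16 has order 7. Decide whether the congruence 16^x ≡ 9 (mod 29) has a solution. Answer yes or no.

no

⟨16⟩ has order 7; its elements mod 29 are {1, 7, 16, 20, 23, 24, 25}.
9 is not in this set.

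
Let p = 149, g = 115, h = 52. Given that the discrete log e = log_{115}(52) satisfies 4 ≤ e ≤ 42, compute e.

33

Compute 115^4 mod 149 = 104, then multiply by 115 repeatedly:
  115^4=104  115^5=40  115^6=130  115^7=50  115^8=88
  115^9=137  115^10=110  115^11=134  115^12=63  115^13=93
  115^14=116  115^15=79  115^16=145  115^17=136  115^18=144
  115^19=21  115^20=31  115^21=138  115^22=76  115^23=98
  115^24=95  115^25=48  115^26=7  115^27=60  115^28=46
  115^29=75  115^30=132  115^31=131  115^32=16  115^33=52
Found 52 at exponent 33.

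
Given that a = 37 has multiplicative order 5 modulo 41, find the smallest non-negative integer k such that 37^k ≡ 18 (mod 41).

Successive powers of 37 modulo 41:
  37^0=1  37^1=37  37^2=16  37^3=18
So 37^3 ≡ 18 (mod 41), giving k = 3.

3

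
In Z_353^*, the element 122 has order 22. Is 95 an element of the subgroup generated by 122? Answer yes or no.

95 ∈ ⟨122⟩ iff 95^22 ≡ 1 (mod 353), since |⟨122⟩| = 22.
95^22 mod 353 = 100.
Since 100 ≠ 1, 95 does not lie in the subgroup.

no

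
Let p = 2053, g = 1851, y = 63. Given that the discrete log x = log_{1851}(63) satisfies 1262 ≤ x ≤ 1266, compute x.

1262

Compute 1851^1262 mod 2053 = 63, then multiply by 1851 repeatedly:
  1851^1262=63
Found 63 at exponent 1262.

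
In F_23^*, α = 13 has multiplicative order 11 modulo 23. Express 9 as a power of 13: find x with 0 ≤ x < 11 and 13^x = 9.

7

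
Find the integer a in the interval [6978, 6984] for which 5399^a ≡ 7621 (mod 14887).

Compute 5399^6978 mod 14887 = 11451, then multiply by 5399 repeatedly:
  5399^6978=11451  5399^6979=13125  5399^6980=14642  5399^6981=2188  5399^6982=7621
Found 7621 at exponent 6982.

6982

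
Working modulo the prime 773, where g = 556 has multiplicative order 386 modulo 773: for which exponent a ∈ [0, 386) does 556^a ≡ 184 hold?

Baby-step giant-step with m = ceil(sqrt(386)) = 20.
Baby table (556^j mod 773 for j=0..19):
  0:1  1:556  2:709  3:747  4:231  5:118  6:676  7:178
  8:24  9:203  10:10  11:149  12:133  13:513  14:764  15:407
  16:576  17:234  18:240  19:484
Giant step factor: 556^(-20) ≡ 487 (mod 773).
Scan 184·487^i mod 773 for i = 0, 1, …:
  i=0: 184   i=1: 713   i=2: 154   i=3: 17
  i=4: 549   i=5: 678   i=6: 115   i=7: 349
  i=8: 676
Match at i=8, j=6: a = 8·20 + 6 = 166.

166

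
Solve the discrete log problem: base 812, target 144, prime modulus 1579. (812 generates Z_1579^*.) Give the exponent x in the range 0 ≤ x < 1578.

764

Baby-step giant-step with m = ceil(sqrt(1578)) = 40.
Baby table (812^j mod 1579 for j=0..39):
  0:1  1:812  2:901  3:535  4:195  5:440  6:426  7:111
  8:129  9:534  10:962  11:1118  12:1470  13:1495  14:1268  15:108
  16:851  17:989  18:936  19:533  20:150  21:217  22:935  23:1300
  24:828  25:1261  26:740  27:860  28:402  29:1150  30:611  31:326
  32:1019  33:32  34:720  35:410  36:1330  37:1503  38:1448  39:1000
Giant step factor: 812^(-40) ≡ 525 (mod 1579).
Scan 144·525^i mod 1579 for i = 0, 1, …:
  i=0: 144   i=1: 1387   i=2: 256   i=3: 185
  i=4: 806   i=5: 1557   i=6: 1082   i=7: 1189
  i=8: 520   i=9: 1412     …   i=18: 1038
  i=19: 195
Match at i=19, j=4: x = 19·40 + 4 = 764.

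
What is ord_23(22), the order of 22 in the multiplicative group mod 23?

2

The order of 22 must divide p − 1 = 22 = 2 · 11.
Divisors: 1, 2, 11, 22.
Check each in increasing order: 22^1 ≡ 22;  22^2 ≡ 1.
Smallest exponent giving 1 is 2.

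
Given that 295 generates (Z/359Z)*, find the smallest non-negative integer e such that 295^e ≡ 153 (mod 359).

270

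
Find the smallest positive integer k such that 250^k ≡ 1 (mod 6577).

The order of 250 must divide p − 1 = 6576 = 2^4 · 3 · 137.
Divisors: 1, 2, 3, 4, 6, 8, 12, 16, 24, 48, 137, 274, 411, 548, 822, 1096, 1644, 2192, 3288, 6576.
Check each in increasing order: 250^1 ≡ 250;  250^2 ≡ 3307;  250^3 ≡ 4625;  250^4 ≡ 5275;  250^6 ≡ 2221;  250^8 ≡ 4915;  250^12 ≡ 91;  250^16 ≡ 6481;  250^24 ≡ 1704;  250^48 ≡ 3159;  250^137 ≡ 5497;  250^274 ≡ 2271;  250^411 ≡ 541;  250^548 ≡ 1073;  250^822 ≡ 3293;  250^1096 ≡ 354;  250^1644 ≡ 4953;  250^2192 ≡ 353;  250^3288 ≡ 6576;  250^6576 ≡ 1.
Smallest exponent giving 1 is 6576.

6576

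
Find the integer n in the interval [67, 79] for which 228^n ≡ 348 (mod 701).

Compute 228^67 mod 701 = 50, then multiply by 228 repeatedly:
  228^67=50  228^68=184  228^69=593  228^70=612  228^71=37
  228^72=24  228^73=565  228^74=537  228^75=462  228^76=186
  228^77=348
Found 348 at exponent 77.

77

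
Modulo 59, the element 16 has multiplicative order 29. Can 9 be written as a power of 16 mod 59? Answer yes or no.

yes

9 ∈ ⟨16⟩ iff 9^29 ≡ 1 (mod 59), since |⟨16⟩| = 29.
9^29 mod 59 = 1.
Since 1 = 1, 9 lies in the subgroup.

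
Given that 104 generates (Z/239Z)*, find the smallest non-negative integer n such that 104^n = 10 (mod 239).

68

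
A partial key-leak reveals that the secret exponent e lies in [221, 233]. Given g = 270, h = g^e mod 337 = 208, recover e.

224

Compute 270^221 mod 337 = 217, then multiply by 270 repeatedly:
  270^221=217  270^222=289  270^223=183  270^224=208
Found 208 at exponent 224.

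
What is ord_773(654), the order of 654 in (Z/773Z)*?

772

The order of 654 must divide p − 1 = 772 = 2^2 · 193.
Divisors: 1, 2, 4, 193, 386, 772.
Check each in increasing order: 654^1 ≡ 654;  654^2 ≡ 247;  654^4 ≡ 715;  654^193 ≡ 456;  654^386 ≡ 772;  654^772 ≡ 1.
Smallest exponent giving 1 is 772.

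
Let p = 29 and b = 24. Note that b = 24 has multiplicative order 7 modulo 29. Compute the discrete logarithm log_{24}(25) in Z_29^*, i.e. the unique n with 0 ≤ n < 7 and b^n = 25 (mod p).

Successive powers of 24 modulo 29:
  24^0=1  24^1=24  24^2=25
So 24^2 ≡ 25 (mod 29), giving n = 2.

2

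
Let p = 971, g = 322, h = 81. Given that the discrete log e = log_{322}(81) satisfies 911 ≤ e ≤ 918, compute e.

Compute 322^911 mod 971 = 736, then multiply by 322 repeatedly:
  322^911=736  322^912=68  322^913=534  322^914=81
Found 81 at exponent 914.

914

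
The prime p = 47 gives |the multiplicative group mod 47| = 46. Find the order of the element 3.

The order of 3 must divide p − 1 = 46 = 2 · 23.
Divisors: 1, 2, 23, 46.
Check each in increasing order: 3^1 ≡ 3;  3^2 ≡ 9;  3^23 ≡ 1.
Smallest exponent giving 1 is 23.

23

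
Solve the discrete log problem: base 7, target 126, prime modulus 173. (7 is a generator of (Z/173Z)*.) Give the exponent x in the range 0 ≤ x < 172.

Baby-step giant-step with m = ceil(sqrt(172)) = 14.
Baby table (7^j mod 173 for j=0..13):
  0:1  1:7  2:49  3:170  4:152  5:26  6:9  7:63
  8:95  9:146  10:157  11:61  12:81  13:48
Giant step factor: 7^(-14) ≡ 121 (mod 173).
Scan 126·121^i mod 173 for i = 0, 1, …:
  i=0: 126   i=1: 22   i=2: 67   i=3: 149
  i=4: 37   i=5: 152
Match at i=5, j=4: x = 5·14 + 4 = 74.

74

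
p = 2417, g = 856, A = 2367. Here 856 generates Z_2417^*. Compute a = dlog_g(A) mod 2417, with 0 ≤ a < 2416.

804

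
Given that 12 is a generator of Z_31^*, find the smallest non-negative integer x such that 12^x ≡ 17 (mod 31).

Successive powers of 12 modulo 31:
  12^0=1  12^1=12  12^2=20  12^3=23  12^4=28  12^5=26
  12^6=2  12^7=24  12^8=9  12^9=15  12^10=25  12^11=21
  12^12=4  12^13=17
So 12^13 ≡ 17 (mod 31), giving x = 13.

13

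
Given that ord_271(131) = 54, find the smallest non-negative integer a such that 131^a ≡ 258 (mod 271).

24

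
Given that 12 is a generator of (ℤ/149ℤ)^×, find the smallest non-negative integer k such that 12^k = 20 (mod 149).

Baby-step giant-step with m = ceil(sqrt(148)) = 13.
Baby table (12^j mod 149 for j=0..12):
  0:1  1:12  2:144  3:89  4:25  5:2  6:24  7:139
  8:29  9:50  10:4  11:48  12:129
Giant step factor: 12^(-13) ≡ 18 (mod 149).
Scan 20·18^i mod 149 for i = 0, 1, …:
  i=0: 20   i=1: 62   i=2: 73   i=3: 122
  i=4: 110   i=5: 43   i=6: 29
Match at i=6, j=8: k = 6·13 + 8 = 86.

86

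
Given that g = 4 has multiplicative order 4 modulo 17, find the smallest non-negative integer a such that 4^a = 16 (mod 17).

2

Successive powers of 4 modulo 17:
  4^0=1  4^1=4  4^2=16
So 4^2 ≡ 16 (mod 17), giving a = 2.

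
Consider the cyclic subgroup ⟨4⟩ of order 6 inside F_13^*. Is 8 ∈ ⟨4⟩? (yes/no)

no

⟨4⟩ has order 6; its elements mod 13 are {1, 3, 4, 9, 10, 12}.
8 is not in this set.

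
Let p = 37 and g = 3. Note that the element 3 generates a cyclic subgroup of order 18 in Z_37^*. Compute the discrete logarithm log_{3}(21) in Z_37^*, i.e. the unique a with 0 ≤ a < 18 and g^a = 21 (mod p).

5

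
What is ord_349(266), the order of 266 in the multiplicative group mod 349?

87

The order of 266 must divide p − 1 = 348 = 2^2 · 3 · 29.
Divisors: 1, 2, 3, 4, 6, 12, 29, 58, 87, 116, 174, 348.
Check each in increasing order: 266^1 ≡ 266;  266^2 ≡ 258;  266^3 ≡ 224;  266^4 ≡ 254;  266^6 ≡ 269;  266^12 ≡ 118;  266^29 ≡ 226;  266^58 ≡ 122;  266^87 ≡ 1.
Smallest exponent giving 1 is 87.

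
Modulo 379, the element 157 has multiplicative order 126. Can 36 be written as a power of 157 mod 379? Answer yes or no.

yes

36 ∈ ⟨157⟩ iff 36^126 ≡ 1 (mod 379), since |⟨157⟩| = 126.
36^126 mod 379 = 1.
Since 1 = 1, 36 lies in the subgroup.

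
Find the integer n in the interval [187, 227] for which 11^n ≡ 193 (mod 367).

193

Compute 11^187 mod 367 = 39, then multiply by 11 repeatedly:
  11^187=39  11^188=62  11^189=315  11^190=162  11^191=314
  11^192=151  11^193=193
Found 193 at exponent 193.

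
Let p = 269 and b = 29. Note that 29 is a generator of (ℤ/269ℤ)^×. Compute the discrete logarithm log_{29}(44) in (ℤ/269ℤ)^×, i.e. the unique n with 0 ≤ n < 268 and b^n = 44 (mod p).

60

Baby-step giant-step with m = ceil(sqrt(268)) = 17.
Baby table (29^j mod 269 for j=0..16):
  0:1  1:29  2:34  3:179  4:80  5:168  6:30  7:63
  8:213  9:259  10:248  11:198  12:93  13:7  14:203  15:238
  16:177
Giant step factor: 29^(-17) ≡ 159 (mod 269).
Scan 44·159^i mod 269 for i = 0, 1, …:
  i=0: 44   i=1: 2   i=2: 49   i=3: 259
Match at i=3, j=9: n = 3·17 + 9 = 60.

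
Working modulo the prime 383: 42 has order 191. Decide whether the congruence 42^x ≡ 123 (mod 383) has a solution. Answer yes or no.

123 ∈ ⟨42⟩ iff 123^191 ≡ 1 (mod 383), since |⟨42⟩| = 191.
123^191 mod 383 = 382.
Since 382 ≠ 1, 123 does not lie in the subgroup.

no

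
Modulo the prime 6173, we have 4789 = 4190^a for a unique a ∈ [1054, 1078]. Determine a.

Compute 4190^1054 mod 6173 = 2596, then multiply by 4190 repeatedly:
  4190^1054=2596  4190^1055=414  4190^1056=47  4190^1057=5567  4190^1058=4136
  4190^1059=2229  4190^1060=5934  4190^1061=4789
Found 4789 at exponent 1061.

1061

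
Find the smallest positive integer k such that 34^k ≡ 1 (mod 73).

72

The order of 34 must divide p − 1 = 72 = 2^3 · 3^2.
Divisors: 1, 2, 3, 4, 6, 8, 9, 12, 18, 24, 36, 72.
Check each in increasing order: 34^1 ≡ 34;  34^2 ≡ 61;  34^3 ≡ 30;  34^4 ≡ 71;  34^6 ≡ 24;  34^8 ≡ 4;  34^9 ≡ 63;  34^12 ≡ 65;  34^18 ≡ 27;  34^24 ≡ 64;  34^36 ≡ 72;  34^72 ≡ 1.
Smallest exponent giving 1 is 72.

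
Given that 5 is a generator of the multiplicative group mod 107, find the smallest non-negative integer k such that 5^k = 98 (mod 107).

Baby-step giant-step with m = ceil(sqrt(106)) = 11.
Baby table (5^j mod 107 for j=0..10):
  0:1  1:5  2:25  3:18  4:90  5:22  6:3  7:15
  8:75  9:54  10:56
Giant step factor: 5^(-11) ≡ 60 (mod 107).
Scan 98·60^i mod 107 for i = 0, 1, …:
  i=0: 98   i=1: 102   i=2: 21   i=3: 83
  i=4: 58   i=5: 56
Match at i=5, j=10: k = 5·11 + 10 = 65.

65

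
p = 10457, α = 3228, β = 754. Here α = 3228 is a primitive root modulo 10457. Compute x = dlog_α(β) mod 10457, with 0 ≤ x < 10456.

3698

Baby-step giant-step with m = ceil(sqrt(10456)) = 103.
Baby table (3228^j mod 10457 for j=0..102):
  0:1  1:3228  2:4812  3:4491  4:3546  5:6530  6:7985  7:9532
  8:4802  9:3582  10:7711  11:3448  12:3896  13:6974  14:8608  15:2375
  16:1519  17:9456  18:10442  19:3865  20:1019  21:5834  22:9552  23:6620
  24:5709  25:3418  26:1169  27:9012  28:9819  29:565  30:4302  31:10417
  32:6821  33:6203  34:8586  35:4558  36:225  37:4767  38:5629  39:6603
  40:3118  41:5270  42:8478  43:1015  44:3379  45:761  46:9570  47:1982
  48:8669  49:600  50:2255  51:1068  52:7151  53:4829  54:7082  55:1694
  56:9678  57:5525  58:5515  59:4606  60:8771  61:5689  62:1600  63:9499
  64:2848  65:1641  66:5906  67:1457  68:8003  69:4894  70:7762  71:764
  72:8797  73:5961  74:1228  75:781  76:931  77:4109  78:4376  79:8778
  80:7371  81:3913  82:9565  83:6756  84:5523  85:9516  86:5439  87:10246
  88:9054  89:9454  90:3986  91:4698  92:2494  93:9199  94:6949  95:1107
  96:7559  97:4271  98:4462  99:4047  100:2923  101:3230  102:811
Giant step factor: 3228^(-103) ≡ 1072 (mod 10457).
Scan 754·1072^i mod 10457 for i = 0, 1, …:
  i=0: 754   i=1: 3099   i=2: 7259   i=3: 1640
  i=4: 1304   i=5: 7107   i=6: 6008   i=7: 9521
  i=8: 480   i=9: 2167     …   i=34: 9773
  i=35: 9199
Match at i=35, j=93: x = 35·103 + 93 = 3698.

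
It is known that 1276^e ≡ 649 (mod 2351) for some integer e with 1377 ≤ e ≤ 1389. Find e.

1378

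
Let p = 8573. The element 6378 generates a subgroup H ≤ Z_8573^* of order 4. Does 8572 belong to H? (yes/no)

8572 ∈ ⟨6378⟩ iff 8572^4 ≡ 1 (mod 8573), since |⟨6378⟩| = 4.
8572^4 mod 8573 = 1.
Since 1 = 1, 8572 lies in the subgroup.

yes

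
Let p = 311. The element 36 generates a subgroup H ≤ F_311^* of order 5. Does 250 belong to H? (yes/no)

no

⟨36⟩ has order 5; its elements mod 311 are {1, 6, 36, 52, 216}.
250 is not in this set.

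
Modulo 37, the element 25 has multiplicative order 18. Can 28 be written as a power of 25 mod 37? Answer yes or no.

28 ∈ ⟨25⟩ iff 28^18 ≡ 1 (mod 37), since |⟨25⟩| = 18.
28^18 mod 37 = 1.
Since 1 = 1, 28 lies in the subgroup.

yes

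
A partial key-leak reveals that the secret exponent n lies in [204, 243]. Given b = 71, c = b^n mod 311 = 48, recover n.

204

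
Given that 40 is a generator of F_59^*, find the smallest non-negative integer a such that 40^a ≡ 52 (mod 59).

31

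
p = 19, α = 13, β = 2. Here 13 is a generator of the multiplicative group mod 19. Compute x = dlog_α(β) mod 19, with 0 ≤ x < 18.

11

Successive powers of 13 modulo 19:
  13^0=1  13^1=13  13^2=17  13^3=12  13^4=4  13^5=14
  13^6=11  13^7=10  13^8=16  13^9=18  13^10=6  13^11=2
So 13^11 ≡ 2 (mod 19), giving x = 11.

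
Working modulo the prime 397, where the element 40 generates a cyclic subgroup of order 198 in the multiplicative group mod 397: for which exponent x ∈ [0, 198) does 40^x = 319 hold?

148

Baby-step giant-step with m = ceil(sqrt(198)) = 15.
Baby table (40^j mod 397 for j=0..14):
  0:1  1:40  2:12  3:83  4:144  5:202  6:140  7:42
  8:92  9:107  10:310  11:93  12:147  13:322  14:176
Giant step factor: 40^(-15) ≡ 191 (mod 397).
Scan 319·191^i mod 397 for i = 0, 1, …:
  i=0: 319   i=1: 188   i=2: 178   i=3: 253
  i=4: 286   i=5: 237   i=6: 9   i=7: 131
  i=8: 10   i=9: 322
Match at i=9, j=13: x = 9·15 + 13 = 148.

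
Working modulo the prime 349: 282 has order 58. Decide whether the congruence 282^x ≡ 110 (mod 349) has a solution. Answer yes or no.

110 ∈ ⟨282⟩ iff 110^58 ≡ 1 (mod 349), since |⟨282⟩| = 58.
110^58 mod 349 = 1.
Since 1 = 1, 110 lies in the subgroup.

yes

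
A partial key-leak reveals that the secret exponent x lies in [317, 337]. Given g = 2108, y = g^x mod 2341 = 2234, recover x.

Compute 2108^317 mod 2341 = 1986, then multiply by 2108 repeatedly:
  2108^317=1986  2108^318=780  2108^319=858  2108^320=1412  2108^321=1085
  2108^322=23  2108^323=1664  2108^324=894  2108^325=47  2108^326=754
  2108^327=2234
Found 2234 at exponent 327.

327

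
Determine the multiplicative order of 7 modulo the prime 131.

65

The order of 7 must divide p − 1 = 130 = 2 · 5 · 13.
Divisors: 1, 2, 5, 10, 13, 26, 65, 130.
Check each in increasing order: 7^1 ≡ 7;  7^2 ≡ 49;  7^5 ≡ 39;  7^10 ≡ 80;  7^13 ≡ 61;  7^26 ≡ 53;  7^65 ≡ 1.
Smallest exponent giving 1 is 65.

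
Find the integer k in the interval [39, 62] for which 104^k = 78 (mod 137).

60

Compute 104^39 mod 137 = 40, then multiply by 104 repeatedly:
  104^39=40  104^40=50  104^41=131  104^42=61  104^43=42
  104^44=121  104^45=117  104^46=112  104^47=3  104^48=38
  104^49=116  104^50=8  104^51=10  104^52=81  104^53=67
  104^54=118  104^55=79  104^56=133  104^57=132  104^58=28
  104^59=35  104^60=78
Found 78 at exponent 60.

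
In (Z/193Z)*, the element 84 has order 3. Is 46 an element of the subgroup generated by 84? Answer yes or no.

no

46 ∈ ⟨84⟩ iff 46^3 ≡ 1 (mod 193), since |⟨84⟩| = 3.
46^3 mod 193 = 64.
Since 64 ≠ 1, 46 does not lie in the subgroup.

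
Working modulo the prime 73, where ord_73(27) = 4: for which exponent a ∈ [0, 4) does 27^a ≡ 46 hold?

3

Successive powers of 27 modulo 73:
  27^0=1  27^1=27  27^2=72  27^3=46
So 27^3 ≡ 46 (mod 73), giving a = 3.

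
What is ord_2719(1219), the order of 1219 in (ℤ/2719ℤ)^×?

1359

The order of 1219 must divide p − 1 = 2718 = 2 · 3^2 · 151.
Divisors: 1, 2, 3, 6, 9, 18, 151, 302, 453, 906, 1359, 2718.
Check each in increasing order: 1219^1 ≡ 1219;  1219^2 ≡ 1387;  1219^3 ≡ 2254;  1219^6 ≡ 1424;  1219^9 ≡ 1276;  1219^18 ≡ 2214;  1219^151 ≡ 762;  1219^302 ≡ 1497;  1219^453 ≡ 1453;  1219^906 ≡ 1265;  1219^1359 ≡ 1.
Smallest exponent giving 1 is 1359.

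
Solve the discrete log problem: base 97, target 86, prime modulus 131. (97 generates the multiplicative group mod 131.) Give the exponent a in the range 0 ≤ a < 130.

Successive powers of 97 modulo 131:
  97^0=1  97^1=97  97^2=108  97^3=127  97^4=5  97^5=92
  97^6=16  97^7=111  97^8=25  97^9=67  97^10=80  97^11=31
  97^12=125  97^13=73  97^14=7  97^15=24  97^16=101  97^17=103
  97^18=35  97^19=120  97^20=112  97^21=122  97^22=44  97^23=76
  97^24=36  97^25=86
So 97^25 ≡ 86 (mod 131), giving a = 25.

25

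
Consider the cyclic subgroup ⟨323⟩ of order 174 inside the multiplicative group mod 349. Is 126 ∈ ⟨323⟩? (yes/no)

126 ∈ ⟨323⟩ iff 126^174 ≡ 1 (mod 349), since |⟨323⟩| = 174.
126^174 mod 349 = 1.
Since 1 = 1, 126 lies in the subgroup.

yes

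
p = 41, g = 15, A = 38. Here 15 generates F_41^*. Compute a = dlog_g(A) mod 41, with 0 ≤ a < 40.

15

Successive powers of 15 modulo 41:
  15^0=1  15^1=15  15^2=20  15^3=13  15^4=31  15^5=14
  15^6=5  15^7=34  15^8=18  15^9=24  15^10=32  15^11=29
  15^12=25  15^13=6  15^14=8  15^15=38
So 15^15 ≡ 38 (mod 41), giving a = 15.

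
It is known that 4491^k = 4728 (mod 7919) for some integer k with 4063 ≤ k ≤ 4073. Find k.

4066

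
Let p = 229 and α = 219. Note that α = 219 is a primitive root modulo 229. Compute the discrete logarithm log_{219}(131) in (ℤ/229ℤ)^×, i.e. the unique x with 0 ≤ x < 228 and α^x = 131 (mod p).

Baby-step giant-step with m = ceil(sqrt(228)) = 16.
Baby table (219^j mod 229 for j=0..15):
  0:1  1:219  2:100  3:145  4:153  5:73  6:186  7:201
  8:51  9:177  10:62  11:67  12:17  13:59  14:97  15:175
Giant step factor: 219^(-16) ≡ 81 (mod 229).
Scan 131·81^i mod 229 for i = 0, 1, …:
  i=0: 131   i=1: 77   i=2: 54   i=3: 23
  i=4: 31   i=5: 221   i=6: 39   i=7: 182
  i=8: 86   i=9: 96   i=10: 219
Match at i=10, j=1: x = 10·16 + 1 = 161.

161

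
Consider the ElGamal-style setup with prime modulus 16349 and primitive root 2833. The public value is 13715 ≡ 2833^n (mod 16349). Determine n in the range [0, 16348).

4048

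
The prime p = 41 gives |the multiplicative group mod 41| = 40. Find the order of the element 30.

The order of 30 must divide p − 1 = 40 = 2^3 · 5.
Divisors: 1, 2, 4, 5, 8, 10, 20, 40.
Check each in increasing order: 30^1 ≡ 30;  30^2 ≡ 39;  30^4 ≡ 4;  30^5 ≡ 38;  30^8 ≡ 16;  30^10 ≡ 9;  30^20 ≡ 40;  30^40 ≡ 1.
Smallest exponent giving 1 is 40.

40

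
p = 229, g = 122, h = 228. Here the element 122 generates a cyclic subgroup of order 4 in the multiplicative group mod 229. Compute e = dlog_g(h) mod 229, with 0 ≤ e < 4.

2

Successive powers of 122 modulo 229:
  122^0=1  122^1=122  122^2=228
So 122^2 ≡ 228 (mod 229), giving e = 2.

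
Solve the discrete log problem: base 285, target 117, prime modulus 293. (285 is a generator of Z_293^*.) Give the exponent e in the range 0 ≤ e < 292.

Baby-step giant-step with m = ceil(sqrt(292)) = 18.
Baby table (285^j mod 293 for j=0..17):
  0:1  1:285  2:64  3:74  4:287  5:48  6:202  7:142
  8:36  9:5  10:253  11:27  12:77  13:263  14:240  15:131
  16:124  17:180
Giant step factor: 285^(-18) ≡ 211 (mod 293).
Scan 117·211^i mod 293 for i = 0, 1, …:
  i=0: 117   i=1: 75   i=2: 3   i=3: 47
  i=4: 248   i=5: 174   i=6: 89   i=7: 27
Match at i=7, j=11: e = 7·18 + 11 = 137.

137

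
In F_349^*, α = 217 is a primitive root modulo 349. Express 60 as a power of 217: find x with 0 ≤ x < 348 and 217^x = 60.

Baby-step giant-step with m = ceil(sqrt(348)) = 19.
Baby table (217^j mod 349 for j=0..18):
  0:1  1:217  2:323  3:291  4:327  5:112  6:223  7:229
  8:135  9:328  10:329  11:197  12:171  13:113  14:91  15:203
  16:77  17:306  18:92
Giant step factor: 217^(-19) ≡ 59 (mod 349).
Scan 60·59^i mod 349 for i = 0, 1, …:
  i=0: 60   i=1: 50   i=2: 158   i=3: 248
  i=4: 323
Match at i=4, j=2: x = 4·19 + 2 = 78.

78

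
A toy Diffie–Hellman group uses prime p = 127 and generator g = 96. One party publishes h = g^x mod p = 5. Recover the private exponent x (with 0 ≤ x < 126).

69

Baby-step giant-step with m = ceil(sqrt(126)) = 12.
Baby table (96^j mod 127 for j=0..11):
  0:1  1:96  2:72  3:54  4:104  5:78  6:122  7:28
  8:21  9:111  10:115  11:118
Giant step factor: 96^(-12) ≡ 61 (mod 127).
Scan 5·61^i mod 127 for i = 0, 1, …:
  i=0: 5   i=1: 51   i=2: 63   i=3: 33
  i=4: 108   i=5: 111
Match at i=5, j=9: x = 5·12 + 9 = 69.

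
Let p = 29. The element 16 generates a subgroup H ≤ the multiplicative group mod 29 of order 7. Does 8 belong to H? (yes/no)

no

8 ∈ ⟨16⟩ iff 8^7 ≡ 1 (mod 29), since |⟨16⟩| = 7.
8^7 mod 29 = 17.
Since 17 ≠ 1, 8 does not lie in the subgroup.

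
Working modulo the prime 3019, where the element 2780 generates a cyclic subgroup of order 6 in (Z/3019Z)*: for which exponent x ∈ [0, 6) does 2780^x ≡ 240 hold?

5

Successive powers of 2780 modulo 3019:
  2780^0=1  2780^1=2780  2780^2=2779  2780^3=3018  2780^4=239  2780^5=240
So 2780^5 ≡ 240 (mod 3019), giving x = 5.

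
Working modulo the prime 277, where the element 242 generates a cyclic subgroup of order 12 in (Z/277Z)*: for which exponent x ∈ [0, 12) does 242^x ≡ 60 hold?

3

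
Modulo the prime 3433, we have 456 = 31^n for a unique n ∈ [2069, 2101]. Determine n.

Compute 31^2069 mod 3433 = 1533, then multiply by 31 repeatedly:
  31^2069=1533  31^2070=2894  31^2071=456
Found 456 at exponent 2071.

2071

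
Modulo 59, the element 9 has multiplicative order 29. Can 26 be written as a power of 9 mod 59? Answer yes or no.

26 ∈ ⟨9⟩ iff 26^29 ≡ 1 (mod 59), since |⟨9⟩| = 29.
26^29 mod 59 = 1.
Since 1 = 1, 26 lies in the subgroup.

yes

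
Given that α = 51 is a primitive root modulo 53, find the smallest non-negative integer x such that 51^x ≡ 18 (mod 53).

9

Successive powers of 51 modulo 53:
  51^0=1  51^1=51  51^2=4  51^3=45  51^4=16  51^5=21
  51^6=11  51^7=31  51^8=44  51^9=18
So 51^9 ≡ 18 (mod 53), giving x = 9.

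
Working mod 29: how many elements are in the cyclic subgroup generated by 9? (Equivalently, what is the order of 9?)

The order of 9 must divide p − 1 = 28 = 2^2 · 7.
Divisors: 1, 2, 4, 7, 14, 28.
Check each in increasing order: 9^1 ≡ 9;  9^2 ≡ 23;  9^4 ≡ 7;  9^7 ≡ 28;  9^14 ≡ 1.
Smallest exponent giving 1 is 14.

14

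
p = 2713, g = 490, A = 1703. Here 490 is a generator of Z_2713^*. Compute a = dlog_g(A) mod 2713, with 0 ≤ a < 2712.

655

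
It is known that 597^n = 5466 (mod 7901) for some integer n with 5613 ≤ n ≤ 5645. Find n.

Compute 597^5613 mod 7901 = 43, then multiply by 597 repeatedly:
  597^5613=43  597^5614=1968  597^5615=5548  597^5616=1637  597^5617=5466
Found 5466 at exponent 5617.

5617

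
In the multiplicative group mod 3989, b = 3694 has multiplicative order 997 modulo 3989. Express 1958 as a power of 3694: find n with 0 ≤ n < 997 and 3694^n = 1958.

Baby-step giant-step with m = ceil(sqrt(997)) = 32.
Baby table (3694^j mod 3989 for j=0..31):
  0:1  1:3694  2:3256  3:829  4:2763  5:2660  6:1133  7:841
  8:3212  9:1842  10:3103  11:2085  12:3220  13:3471  14:1228  15:739
  16:1390  17:817  18:2314  19:3478  20:3152  21:3586  22:3204  23:213
  24:989  25:3431  26:1061  27:2136  28:142  29:1989  30:3617  31:2037
Giant step factor: 3694^(-32) ≡ 3101 (mod 3989).
Scan 1958·3101^i mod 3989 for i = 0, 1, …:
  i=0: 1958   i=1: 500   i=2: 2768   i=3: 3229
  i=4: 739
Match at i=4, j=15: n = 4·32 + 15 = 143.

143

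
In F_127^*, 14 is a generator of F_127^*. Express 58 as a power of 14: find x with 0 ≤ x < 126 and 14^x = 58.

65

Baby-step giant-step with m = ceil(sqrt(126)) = 12.
Baby table (14^j mod 127 for j=0..11):
  0:1  1:14  2:69  3:77  4:62  5:106  6:87  7:75
  8:34  9:95  10:60  11:78
Giant step factor: 14^(-12) ≡ 122 (mod 127).
Scan 58·122^i mod 127 for i = 0, 1, …:
  i=0: 58   i=1: 91   i=2: 53   i=3: 116
  i=4: 55   i=5: 106
Match at i=5, j=5: x = 5·12 + 5 = 65.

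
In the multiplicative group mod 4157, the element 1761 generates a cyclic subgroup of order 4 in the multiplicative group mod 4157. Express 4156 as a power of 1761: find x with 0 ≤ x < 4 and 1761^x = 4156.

2

Successive powers of 1761 modulo 4157:
  1761^0=1  1761^1=1761  1761^2=4156
So 1761^2 ≡ 4156 (mod 4157), giving x = 2.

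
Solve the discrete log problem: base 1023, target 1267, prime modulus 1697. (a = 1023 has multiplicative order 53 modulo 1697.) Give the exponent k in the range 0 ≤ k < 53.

11

Baby-step giant-step with m = ceil(sqrt(53)) = 8.
Baby table (1023^j mod 1697 for j=0..7):
  0:1  1:1023  2:1177  3:898  4:577  5:1412  6:329  7:561
Giant step factor: 1023^(-8) ≡ 803 (mod 1697).
Scan 1267·803^i mod 1697 for i = 0, 1, …:
  i=0: 1267   i=1: 898
Match at i=1, j=3: k = 1·8 + 3 = 11.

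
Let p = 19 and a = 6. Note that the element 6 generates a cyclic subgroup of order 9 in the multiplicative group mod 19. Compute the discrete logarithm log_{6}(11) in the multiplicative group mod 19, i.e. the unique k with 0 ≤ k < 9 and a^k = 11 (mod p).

6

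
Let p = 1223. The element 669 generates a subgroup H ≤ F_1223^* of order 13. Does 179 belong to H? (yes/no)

no

179 ∈ ⟨669⟩ iff 179^13 ≡ 1 (mod 1223), since |⟨669⟩| = 13.
179^13 mod 1223 = 1108.
Since 1108 ≠ 1, 179 does not lie in the subgroup.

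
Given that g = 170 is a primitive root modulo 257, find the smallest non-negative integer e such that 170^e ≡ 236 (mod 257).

234

Baby-step giant-step with m = ceil(sqrt(256)) = 16.
Baby table (170^j mod 257 for j=0..15):
  0:1  1:170  2:116  3:188  4:92  5:220  6:135  7:77
  8:240  9:194  10:84  11:145  12:235  13:115  14:18  15:233
Giant step factor: 170^(-16) ≡ 249 (mod 257).
Scan 236·249^i mod 257 for i = 0, 1, …:
  i=0: 236   i=1: 168   i=2: 198   i=3: 215
  i=4: 79   i=5: 139   i=6: 173   i=7: 158
  i=8: 21   i=9: 89     …   i=13: 118
  i=14: 84
Match at i=14, j=10: e = 14·16 + 10 = 234.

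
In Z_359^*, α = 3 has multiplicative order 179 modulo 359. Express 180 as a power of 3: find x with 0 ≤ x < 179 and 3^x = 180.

Baby-step giant-step with m = ceil(sqrt(179)) = 14.
Baby table (3^j mod 359 for j=0..13):
  0:1  1:3  2:9  3:27  4:81  5:243  6:11  7:33
  8:99  9:297  10:173  11:160  12:121  13:4
Giant step factor: 3^(-14) ≡ 30 (mod 359).
Scan 180·30^i mod 359 for i = 0, 1, …:
  i=0: 180   i=1: 15   i=2: 91   i=3: 217
  i=4: 48   i=5: 4
Match at i=5, j=13: x = 5·14 + 13 = 83.

83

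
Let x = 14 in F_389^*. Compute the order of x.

The order of 14 must divide p − 1 = 388 = 2^2 · 97.
Divisors: 1, 2, 4, 97, 194, 388.
Check each in increasing order: 14^1 ≡ 14;  14^2 ≡ 196;  14^4 ≡ 294;  14^97 ≡ 115;  14^194 ≡ 388;  14^388 ≡ 1.
Smallest exponent giving 1 is 388.

388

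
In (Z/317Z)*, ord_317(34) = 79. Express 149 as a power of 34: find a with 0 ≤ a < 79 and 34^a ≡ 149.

58

Baby-step giant-step with m = ceil(sqrt(79)) = 9.
Baby table (34^j mod 317 for j=0..8):
  0:1  1:34  2:205  3:313  4:181  5:131  6:16  7:227
  8:110
Giant step factor: 34^(-9) ≡ 104 (mod 317).
Scan 149·104^i mod 317 for i = 0, 1, …:
  i=0: 149   i=1: 280   i=2: 273   i=3: 179
  i=4: 230   i=5: 145   i=6: 181
Match at i=6, j=4: a = 6·9 + 4 = 58.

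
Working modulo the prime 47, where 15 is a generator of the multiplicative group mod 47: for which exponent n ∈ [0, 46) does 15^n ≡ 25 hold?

22

Successive powers of 15 modulo 47:
  15^0=1  15^1=15  15^2=37  15^3=38  15^4=6  15^5=43
  15^6=34  15^7=40  15^8=36  15^9=23  15^10=16  15^11=5
  15^12=28  15^13=44  15^14=2  15^15=30  15^16=27  15^17=29
  15^18=12  15^19=39  15^20=21  15^21=33  15^22=25
So 15^22 ≡ 25 (mod 47), giving n = 22.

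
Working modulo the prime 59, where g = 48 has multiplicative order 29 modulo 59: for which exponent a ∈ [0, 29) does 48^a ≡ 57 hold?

7

Successive powers of 48 modulo 59:
  48^0=1  48^1=48  48^2=3  48^3=26  48^4=9  48^5=19
  48^6=27  48^7=57
So 48^7 ≡ 57 (mod 59), giving a = 7.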